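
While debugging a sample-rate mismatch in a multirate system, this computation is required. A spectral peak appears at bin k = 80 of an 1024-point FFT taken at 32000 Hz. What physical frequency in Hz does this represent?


Frequency of DFT bin k:
f_k = k * fs / N
    = 80 * 32000 / 1024
    = 2560000 / 1024
    = 2500.0 Hz

2500.0 Hz


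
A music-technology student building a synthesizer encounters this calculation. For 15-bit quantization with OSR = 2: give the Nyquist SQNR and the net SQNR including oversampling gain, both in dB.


Step 1 — baseline SQNR at Nyquist:
SQNR_base = 6.02*N + 1.76
          = 6.02*15 + 1.76
          = 92.06 dB

Step 2 — oversampling processing gain:
G = 10*log10(OSR) = 10*log10(2) = 3.01 dB

Step 3 — total:
SQNR_total = 92.06 + 3.01 = 95.07 dB

Base SQNR = 92.06 dB; oversampled SQNR = 95.07 dB


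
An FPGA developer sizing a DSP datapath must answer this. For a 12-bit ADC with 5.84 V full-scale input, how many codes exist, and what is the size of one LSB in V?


Step 1 — number of quantization levels:
L = 2^N = 2^12 = 4096

Step 2 — LSB step size:
delta = Vfs / L
      = 5.84 / 4096
      = 0.00142578 V

Levels = 4096; step size = 0.00142578 V


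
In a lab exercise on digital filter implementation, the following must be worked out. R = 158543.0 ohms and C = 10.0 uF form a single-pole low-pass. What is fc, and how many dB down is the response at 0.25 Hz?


Step 1 — cutoff frequency:
fc = 1 / (2*pi*R*C)
C = 10.0 uF = 1e-05 F
fc = 1 / (2*pi*158543.0*1e-05)
   = 0.100386 Hz

Step 2 — magnitude at f = 0.25 Hz:
|H(f)| = 1 / sqrt(1 + (f/fc)^2)
f/fc = 0.25 / 0.100386 = 2.490387
|H| = 1 / sqrt(1 + 6.202027) = 0.3726255
|H|_dB = 20*log10(0.3726255) = -8.57 dB

fc = 0.100386 Hz; |H(0.25 Hz)| = -8.57 dB


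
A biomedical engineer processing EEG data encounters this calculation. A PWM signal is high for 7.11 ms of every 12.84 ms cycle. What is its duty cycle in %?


Duty cycle as a percentage:
DC = (t_on / T) * 100
   = (7.11 / 12.84) * 100
   = 0.553738 * 100
   = 55.37 %

55.37 %


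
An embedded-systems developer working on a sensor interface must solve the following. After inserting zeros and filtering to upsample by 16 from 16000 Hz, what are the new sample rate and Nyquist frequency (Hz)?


Step 1 — output sample rate after interpolation by L:
fs_out = L * fs_in = 16 * 16000 = 256000 Hz

Step 2 — Nyquist frequency of the output stream:
f_Nyq = fs_out / 2 = 256000 / 2 = 128000.0 Hz

fs_out = 256000 Hz; f_Nyquist = 128000.0 Hz


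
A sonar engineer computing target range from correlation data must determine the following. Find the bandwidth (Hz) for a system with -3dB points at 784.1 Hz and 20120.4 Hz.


Bandwidth is the difference of -3dB frequencies:
BW = f_high - f_low
   = 20120.4 - 784.1
   = 19336.3 Hz

19336.3 Hz


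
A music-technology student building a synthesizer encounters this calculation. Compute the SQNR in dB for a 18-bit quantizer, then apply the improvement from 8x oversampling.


Step 1 — baseline SQNR at Nyquist:
SQNR_base = 6.02*N + 1.76
          = 6.02*18 + 1.76
          = 110.12 dB

Step 2 — oversampling processing gain:
G = 10*log10(OSR) = 10*log10(8) = 9.03 dB

Step 3 — total:
SQNR_total = 110.12 + 9.03 = 119.15 dB

Base SQNR = 110.12 dB; oversampled SQNR = 119.15 dB


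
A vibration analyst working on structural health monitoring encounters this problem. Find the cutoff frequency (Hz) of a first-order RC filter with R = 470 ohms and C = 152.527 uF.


Cutoff frequency of a first-order RC filter:
fc = 1 / (2 * pi * R * C)
C = 152.527 uF = 0.000152527 F
fc = 1 / (2 * pi * 470 * 0.000152527)
   = 1 / 0.45042704051364
   = 2.220115 Hz

2.220115 Hz


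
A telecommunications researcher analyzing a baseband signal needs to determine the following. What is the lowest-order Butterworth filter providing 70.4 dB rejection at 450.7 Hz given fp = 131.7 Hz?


Butterworth filter order formula:
n = log10(10^(A/10) - 1) / (2 * log10(f_stop/f_pass))
10^(70.4/10) - 1 = 10964780.9614
f_stop/f_pass = 450.7 / 131.7 = 3.4222
n = 6.588 -> ceil = 7

7


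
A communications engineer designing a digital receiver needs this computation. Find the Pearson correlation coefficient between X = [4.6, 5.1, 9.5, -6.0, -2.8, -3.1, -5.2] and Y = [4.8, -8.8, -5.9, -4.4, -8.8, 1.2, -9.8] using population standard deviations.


Pearson correlation coefficient (population):
r = cov(X,Y) / (std(X) * std(Y))
Mean X = 0.3, Mean Y = -4.5286
Cov(X,Y) = 4.134286
Std(X) = 5.571355, Std(Y) = 5.154946
r = 0.144

0.144


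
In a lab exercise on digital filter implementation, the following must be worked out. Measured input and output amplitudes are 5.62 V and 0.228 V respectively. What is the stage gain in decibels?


Voltage gain in dB:
G = 20 * log10(Vout / Vin)
  = 20 * log10(0.228 / 5.62)
  = 20 * log10(0.040569)
  = 20 * -1.391801
  = -27.84 dB

-27.84 dB


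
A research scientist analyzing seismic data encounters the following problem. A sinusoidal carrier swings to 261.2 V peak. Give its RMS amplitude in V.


RMS voltage for a sinusoidal waveform:
V_rms = V_peak / sqrt(2)
      = 261.2 / 1.414214
      = 184.696 V

184.696 V


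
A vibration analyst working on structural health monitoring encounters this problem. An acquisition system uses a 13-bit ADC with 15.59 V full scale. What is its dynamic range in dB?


Dynamic range from full-scale to LSB:
V_min = V_max / 2^bits = 15.59 / 2^13
DR = 20 * log10(V_max / V_min)
   = 20 * log10(2^13)
   = 20 * 13 * log10(2)
   = 78.27 dB

78.27 dB


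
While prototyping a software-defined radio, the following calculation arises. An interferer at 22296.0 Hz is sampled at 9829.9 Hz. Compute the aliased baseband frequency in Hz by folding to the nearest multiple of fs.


Compute the nearest integer multiple of fs to the signal:
n = round(22296.0 / 9829.9) = 2
f_alias = |22296.0 - 2 * 9829.9|
        = |22296.0 - 19659.8|
        = 2636.2 Hz

2636.2


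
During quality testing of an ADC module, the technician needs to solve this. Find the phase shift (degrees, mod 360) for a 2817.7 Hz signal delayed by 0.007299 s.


Phase shift from frequency and time delay:
phi = 360 * f * t_delay
    = 360 * 2817.7 * 0.007299
    = 7403.9 degrees
    mod 360 = 203.9 degrees

203.9 degrees


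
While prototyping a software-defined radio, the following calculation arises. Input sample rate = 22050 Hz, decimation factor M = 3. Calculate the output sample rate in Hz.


Decimation reduces the sample rate:
fs_out = fs_in / M
       = 22050 / 3
       = 7350.0 Hz

7350.0 Hz


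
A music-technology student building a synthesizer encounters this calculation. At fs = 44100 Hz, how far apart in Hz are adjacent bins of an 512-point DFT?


DFT frequency resolution:
df = fs / N
   = 44100 / 512
   = 86.1328 Hz

86.1328 Hz


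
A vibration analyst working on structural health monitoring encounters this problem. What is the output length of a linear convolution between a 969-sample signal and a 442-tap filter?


Linear convolution output length:
L = N + M - 1
  = 969 + 442 - 1
  = 1410 samples

1410


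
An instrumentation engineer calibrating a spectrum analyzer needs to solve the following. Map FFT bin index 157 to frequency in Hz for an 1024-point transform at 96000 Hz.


Frequency of DFT bin k:
f_k = k * fs / N
    = 157 * 96000 / 1024
    = 15072000 / 1024
    = 14718.75 Hz

14718.75 Hz


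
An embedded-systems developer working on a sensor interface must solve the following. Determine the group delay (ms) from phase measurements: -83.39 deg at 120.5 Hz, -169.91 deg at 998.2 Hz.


Group delay from phase difference:
tau = -d(phi)/d(omega)
d(phi) = -86.52 deg = -1.510059 rad
d(omega) = 2*pi*(998.2 - 120.5) = 5514.7517 rad/s
tau = -(-1.510059) / 5514.7517
    = 0.2738 ms

0.2738 ms


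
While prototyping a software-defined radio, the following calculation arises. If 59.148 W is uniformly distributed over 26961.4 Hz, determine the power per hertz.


Power spectral density:
PSD = P / BW
    = 59.148 / 26961.4
    = 0.0021938 W/Hz

0.0021938 W/Hz


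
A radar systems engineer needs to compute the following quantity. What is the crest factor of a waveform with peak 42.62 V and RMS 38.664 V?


Crest factor is the ratio of peak to RMS:
CF = V_peak / V_rms
   = 42.62 / 38.664
   = 1.1023

1.1023


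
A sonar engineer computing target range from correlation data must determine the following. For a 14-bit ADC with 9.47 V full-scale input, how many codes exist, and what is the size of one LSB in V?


Step 1 — number of quantization levels:
L = 2^N = 2^14 = 16384

Step 2 — LSB step size:
delta = Vfs / L
      = 9.47 / 16384
      = 0.000578 V

Levels = 16384; step size = 0.000578 V


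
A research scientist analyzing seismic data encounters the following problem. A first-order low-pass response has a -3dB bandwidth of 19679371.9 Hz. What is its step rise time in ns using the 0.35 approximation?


Rise time from bandwidth relationship:
tr = 0.35 / BW
   = 0.35 / 19679371.9
   = 1.778512047e-08 s
   = 17.7851 ns

17.7851 ns


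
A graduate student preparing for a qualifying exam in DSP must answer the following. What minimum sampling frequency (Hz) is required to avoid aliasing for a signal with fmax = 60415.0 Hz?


The Nyquist rate is twice the maximum frequency component.
fs_min = 2 * fmax
      = 2 * 60415.0
      = 120830.0 Hz

120830.0


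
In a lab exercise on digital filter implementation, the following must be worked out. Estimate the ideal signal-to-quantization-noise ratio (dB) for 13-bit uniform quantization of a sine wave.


Theoretical SNR for a full-scale sinusoid:
SNR = 6.02 * N + 1.76
    = 6.02 * 13 + 1.76
    = 78.26 + 1.76
    = 80.02 dB

80.02 dB


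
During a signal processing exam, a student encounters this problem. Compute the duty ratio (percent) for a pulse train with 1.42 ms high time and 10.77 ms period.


Duty cycle as a percentage:
DC = (t_on / T) * 100
   = (1.42 / 10.77) * 100
   = 0.131848 * 100
   = 13.18 %

13.18 %


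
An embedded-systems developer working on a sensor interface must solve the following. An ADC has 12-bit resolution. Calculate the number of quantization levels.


Number of quantization levels = 2^N
= 2^12
= 4096

4096


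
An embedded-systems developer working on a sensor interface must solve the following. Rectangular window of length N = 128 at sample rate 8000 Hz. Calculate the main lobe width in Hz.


Main lobe width for a rectangular window:
Width = 2 * fs / N
      = 2 * 8000 / 128
      = 16000 / 128
      = 125.0 Hz

125.0 Hz


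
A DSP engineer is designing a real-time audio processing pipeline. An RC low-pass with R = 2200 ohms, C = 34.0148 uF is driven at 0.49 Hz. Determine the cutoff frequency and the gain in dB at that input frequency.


Step 1 — cutoff frequency:
fc = 1 / (2*pi*R*C)
C = 34.0148 uF = 3.40148e-05 F
fc = 1 / (2*pi*2200*3.40148e-05)
   = 2.12681 Hz

Step 2 — magnitude at f = 0.49 Hz:
|H(f)| = 1 / sqrt(1 + (f/fc)^2)
f/fc = 0.49 / 2.12681 = 0.230392
|H| = 1 / sqrt(1 + 0.05308) = 0.9744719
|H|_dB = 20*log10(0.9744719) = -0.22 dB

fc = 2.12681 Hz; |H(0.49 Hz)| = -0.22 dB


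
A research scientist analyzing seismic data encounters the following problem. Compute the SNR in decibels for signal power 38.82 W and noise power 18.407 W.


SNR in decibels:
SNR = 10 * log10(Ps / Pn)
    = 10 * log10(38.82 / 18.407)
    = 10 * log10(2.109)
    = 10 * 0.3241
    = 3.24 dB

3.24 dB


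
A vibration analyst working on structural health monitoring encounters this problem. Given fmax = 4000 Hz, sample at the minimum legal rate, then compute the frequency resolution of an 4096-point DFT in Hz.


Step 1 — Nyquist sampling rate:
fs = 2 * fmax = 2 * 4000 = 8000 Hz

Step 2 — DFT bin spacing:
df = fs / N = 8000 / 4096 = 1.9531 Hz

1.9531 Hz


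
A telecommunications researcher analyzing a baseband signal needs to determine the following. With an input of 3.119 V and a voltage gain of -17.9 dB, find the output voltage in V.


Output voltage from dB gain:
V_out = V_in * 10^(gain_dB / 20)
      = 3.119 * 10^(-17.9 / 20)
      = 3.119 * 0.12735
      = 0.3972 V

0.3972 V


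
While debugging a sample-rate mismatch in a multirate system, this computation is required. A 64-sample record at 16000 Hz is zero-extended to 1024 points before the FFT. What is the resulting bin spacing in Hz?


Frequency resolution after zero-padding:
N_padded = 64 * 16 = 1024
df = fs / N_padded
   = 16000 / 1024
   = 15.625 Hz

15.625 Hz


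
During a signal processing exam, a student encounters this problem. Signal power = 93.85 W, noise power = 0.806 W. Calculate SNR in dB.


SNR in decibels:
SNR = 10 * log10(Ps / Pn)
    = 10 * log10(93.85 / 0.806)
    = 10 * log10(116.4392)
    = 10 * 2.0661
    = 20.66 dB

20.66 dB


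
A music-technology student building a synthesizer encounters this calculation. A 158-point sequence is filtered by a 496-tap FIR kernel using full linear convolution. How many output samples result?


Linear convolution output length:
L = N + M - 1
  = 158 + 496 - 1
  = 653 samples

653


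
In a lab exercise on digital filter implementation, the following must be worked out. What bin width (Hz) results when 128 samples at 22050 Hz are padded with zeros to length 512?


Frequency resolution after zero-padding:
N_padded = 128 * 4 = 512
df = fs / N_padded
   = 22050 / 512
   = 43.0664 Hz

43.0664 Hz


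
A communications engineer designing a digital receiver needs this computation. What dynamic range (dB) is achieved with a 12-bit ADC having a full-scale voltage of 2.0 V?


Dynamic range from full-scale to LSB:
V_min = V_max / 2^bits = 2.0 / 2^12
DR = 20 * log10(V_max / V_min)
   = 20 * log10(2^12)
   = 20 * 12 * log10(2)
   = 72.25 dB

72.25 dB


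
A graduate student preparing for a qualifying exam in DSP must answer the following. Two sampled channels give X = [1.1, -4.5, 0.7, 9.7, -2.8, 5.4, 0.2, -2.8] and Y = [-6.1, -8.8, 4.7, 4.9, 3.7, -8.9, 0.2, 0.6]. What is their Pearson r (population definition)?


Pearson correlation coefficient (population):
r = cov(X,Y) / (std(X) * std(Y))
Mean X = 0.875, Mean Y = -1.2125
Cov(X,Y) = 4.017188
Std(X) = 4.398792, Std(Y) = 5.50328
r = 0.1659

0.1659


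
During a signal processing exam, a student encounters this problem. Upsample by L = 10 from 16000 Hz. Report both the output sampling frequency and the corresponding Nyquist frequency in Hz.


Step 1 — output sample rate after interpolation by L:
fs_out = L * fs_in = 10 * 16000 = 160000 Hz

Step 2 — Nyquist frequency of the output stream:
f_Nyq = fs_out / 2 = 160000 / 2 = 80000.0 Hz

fs_out = 160000 Hz; f_Nyquist = 80000.0 Hz


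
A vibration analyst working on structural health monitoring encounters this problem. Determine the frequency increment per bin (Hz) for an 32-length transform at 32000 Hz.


DFT frequency resolution:
df = fs / N
   = 32000 / 32
   = 1000.0 Hz

1000.0 Hz


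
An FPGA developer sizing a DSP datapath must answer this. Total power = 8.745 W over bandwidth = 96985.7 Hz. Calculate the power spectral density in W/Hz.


Power spectral density:
PSD = P / BW
    = 8.745 / 96985.7
    = 9.017e-05 W/Hz

9.017e-05 W/Hz


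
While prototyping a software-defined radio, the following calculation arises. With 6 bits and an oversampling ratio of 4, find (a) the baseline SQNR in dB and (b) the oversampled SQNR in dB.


Step 1 — baseline SQNR at Nyquist:
SQNR_base = 6.02*N + 1.76
          = 6.02*6 + 1.76
          = 37.88 dB

Step 2 — oversampling processing gain:
G = 10*log10(OSR) = 10*log10(4) = 6.02 dB

Step 3 — total:
SQNR_total = 37.88 + 6.02 = 43.9 dB

Base SQNR = 37.88 dB; oversampled SQNR = 43.9 dB


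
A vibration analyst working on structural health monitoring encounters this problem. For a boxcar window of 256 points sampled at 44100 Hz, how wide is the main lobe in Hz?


Main lobe width for a rectangular window:
Width = 2 * fs / N
      = 2 * 44100 / 256
      = 88200 / 256
      = 344.531 Hz

344.531 Hz


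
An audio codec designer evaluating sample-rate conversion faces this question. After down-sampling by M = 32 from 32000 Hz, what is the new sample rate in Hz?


Decimation reduces the sample rate:
fs_out = fs_in / M
       = 32000 / 32
       = 1000.0 Hz

1000.0 Hz


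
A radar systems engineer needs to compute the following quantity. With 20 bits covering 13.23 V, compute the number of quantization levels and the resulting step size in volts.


Step 1 — number of quantization levels:
L = 2^N = 2^20 = 1048576

Step 2 — LSB step size:
delta = Vfs / L
      = 13.23 / 1048576
      = 1.262e-05 V

Levels = 1048576; step size = 1.262e-05 V


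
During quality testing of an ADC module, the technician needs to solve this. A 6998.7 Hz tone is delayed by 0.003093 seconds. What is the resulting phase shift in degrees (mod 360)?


Phase shift from frequency and time delay:
phi = 360 * f * t_delay
    = 360 * 6998.7 * 0.003093
    = 7792.91 degrees
    mod 360 = 232.91 degrees

232.91 degrees


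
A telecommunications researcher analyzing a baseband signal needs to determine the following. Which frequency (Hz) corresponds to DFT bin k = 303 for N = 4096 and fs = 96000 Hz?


Frequency of DFT bin k:
f_k = k * fs / N
    = 303 * 96000 / 4096
    = 29088000 / 4096
    = 7101.562 Hz

7101.562 Hz


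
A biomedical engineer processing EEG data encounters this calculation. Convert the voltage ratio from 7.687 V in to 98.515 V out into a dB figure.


Voltage gain in dB:
G = 20 * log10(Vout / Vin)
  = 20 * log10(98.515 / 7.687)
  = 20 * log10(12.815793)
  = 20 * 1.107745
  = 22.15 dB

22.15 dB


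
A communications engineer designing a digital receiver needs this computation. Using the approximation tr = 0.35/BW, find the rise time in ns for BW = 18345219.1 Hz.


Rise time from bandwidth relationship:
tr = 0.35 / BW
   = 0.35 / 18345219.1
   = 1.90785402e-08 s
   = 19.0785 ns

19.0785 ns


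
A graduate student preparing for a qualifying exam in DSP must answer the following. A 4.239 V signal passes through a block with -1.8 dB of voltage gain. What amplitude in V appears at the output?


Output voltage from dB gain:
V_out = V_in * 10^(gain_dB / 20)
      = 4.239 * 10^(-1.8 / 20)
      = 4.239 * 0.812831
      = 3.4456 V

3.4456 V


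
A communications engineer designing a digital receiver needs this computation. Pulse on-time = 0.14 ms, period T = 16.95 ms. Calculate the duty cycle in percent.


Duty cycle as a percentage:
DC = (t_on / T) * 100
   = (0.14 / 16.95) * 100
   = 0.00826 * 100
   = 0.83 %

0.83 %


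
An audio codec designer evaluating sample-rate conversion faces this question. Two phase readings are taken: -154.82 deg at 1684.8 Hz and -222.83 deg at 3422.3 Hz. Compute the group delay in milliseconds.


Group delay from phase difference:
tau = -d(phi)/d(omega)
d(phi) = -68.01 deg = -1.186998 rad
d(omega) = 2*pi*(3422.3 - 1684.8) = 10917.0345 rad/s
tau = -(-1.186998) / 10917.0345
    = 0.1087 ms

0.1087 ms


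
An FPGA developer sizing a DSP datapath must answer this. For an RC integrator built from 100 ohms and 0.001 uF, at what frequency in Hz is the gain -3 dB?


Cutoff frequency of a first-order RC filter:
fc = 1 / (2 * pi * R * C)
C = 0.001 uF = 1e-09 F
fc = 1 / (2 * pi * 100 * 1e-09)
   = 1 / 6.2831853071796e-07
   = 1591549.430919 Hz

1591549.430919 Hz


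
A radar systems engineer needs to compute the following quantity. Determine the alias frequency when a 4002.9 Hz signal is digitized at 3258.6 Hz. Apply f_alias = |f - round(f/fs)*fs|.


Compute the nearest integer multiple of fs to the signal:
n = round(4002.9 / 3258.6) = 1
f_alias = |4002.9 - 1 * 3258.6|
        = |4002.9 - 3258.6|
        = 744.3 Hz

744.3


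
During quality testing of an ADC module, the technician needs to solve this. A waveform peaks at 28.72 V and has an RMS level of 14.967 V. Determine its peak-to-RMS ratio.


Crest factor is the ratio of peak to RMS:
CF = V_peak / V_rms
   = 28.72 / 14.967
   = 1.9189

1.9189


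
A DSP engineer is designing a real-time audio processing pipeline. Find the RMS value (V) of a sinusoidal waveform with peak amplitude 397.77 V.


RMS voltage for a sinusoidal waveform:
V_rms = V_peak / sqrt(2)
      = 397.77 / 1.414214
      = 281.266 V

281.266 V


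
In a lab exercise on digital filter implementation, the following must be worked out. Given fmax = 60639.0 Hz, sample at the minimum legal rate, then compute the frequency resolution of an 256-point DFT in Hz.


Step 1 — Nyquist sampling rate:
fs = 2 * fmax = 2 * 60639.0 = 121278.0 Hz

Step 2 — DFT bin spacing:
df = fs / N = 121278.0 / 256 = 473.7422 Hz

473.7422 Hz


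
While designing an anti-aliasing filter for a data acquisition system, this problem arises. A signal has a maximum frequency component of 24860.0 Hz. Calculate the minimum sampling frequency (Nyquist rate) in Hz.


The Nyquist rate is twice the maximum frequency component.
fs_min = 2 * fmax
      = 2 * 24860.0
      = 49720.0 Hz

49720.0


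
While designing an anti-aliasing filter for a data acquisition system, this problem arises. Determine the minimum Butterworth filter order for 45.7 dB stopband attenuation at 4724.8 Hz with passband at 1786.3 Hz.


Butterworth filter order formula:
n = log10(10^(A/10) - 1) / (2 * log10(f_stop/f_pass))
10^(45.7/10) - 1 = 37152.5229
f_stop/f_pass = 4724.8 / 1786.3 = 2.645
n = 5.4092 -> ceil = 6

6


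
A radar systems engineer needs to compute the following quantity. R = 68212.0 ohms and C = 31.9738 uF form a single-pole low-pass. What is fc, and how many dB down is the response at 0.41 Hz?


Step 1 — cutoff frequency:
fc = 1 / (2*pi*R*C)
C = 31.9738 uF = 3.19738e-05 F
fc = 1 / (2*pi*68212.0*3.19738e-05)
   = 0.0729735 Hz

Step 2 — magnitude at f = 0.41 Hz:
|H(f)| = 1 / sqrt(1 + (f/fc)^2)
f/fc = 0.41 / 0.0729735 = 5.618478
|H| = 1 / sqrt(1 + 31.567295) = 0.1752303
|H|_dB = 20*log10(0.1752303) = -15.13 dB

fc = 0.0729735 Hz; |H(0.41 Hz)| = -15.13 dB


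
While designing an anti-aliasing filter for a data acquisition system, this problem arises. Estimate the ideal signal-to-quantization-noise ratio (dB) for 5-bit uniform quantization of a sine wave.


Theoretical SNR for a full-scale sinusoid:
SNR = 6.02 * N + 1.76
    = 6.02 * 5 + 1.76
    = 30.1 + 1.76
    = 31.86 dB

31.86 dB


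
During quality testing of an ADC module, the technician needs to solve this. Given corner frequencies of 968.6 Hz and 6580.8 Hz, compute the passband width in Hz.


Bandwidth is the difference of -3dB frequencies:
BW = f_high - f_low
   = 6580.8 - 968.6
   = 5612.2 Hz

5612.2 Hz


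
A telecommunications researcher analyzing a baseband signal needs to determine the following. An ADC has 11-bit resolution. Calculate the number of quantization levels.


Number of quantization levels = 2^N
= 2^11
= 2048

2048


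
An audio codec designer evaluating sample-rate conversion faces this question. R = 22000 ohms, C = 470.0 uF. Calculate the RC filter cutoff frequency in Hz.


Cutoff frequency of a first-order RC filter:
fc = 1 / (2 * pi * R * C)
C = 470.0 uF = 0.00047 F
fc = 1 / (2 * pi * 22000 * 0.00047)
   = 1 / 64.968136076237
   = 0.015392 Hz

0.015392 Hz


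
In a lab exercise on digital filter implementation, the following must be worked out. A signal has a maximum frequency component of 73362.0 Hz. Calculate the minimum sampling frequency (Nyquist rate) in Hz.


The Nyquist rate is twice the maximum frequency component.
fs_min = 2 * fmax
      = 2 * 73362.0
      = 146724.0 Hz

146724.0


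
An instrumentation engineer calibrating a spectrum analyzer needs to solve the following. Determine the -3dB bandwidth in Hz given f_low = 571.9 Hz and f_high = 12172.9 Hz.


Bandwidth is the difference of -3dB frequencies:
BW = f_high - f_low
   = 12172.9 - 571.9
   = 11601.0 Hz

11601.0 Hz


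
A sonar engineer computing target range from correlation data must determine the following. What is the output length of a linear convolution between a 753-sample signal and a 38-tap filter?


Linear convolution output length:
L = N + M - 1
  = 753 + 38 - 1
  = 790 samples

790


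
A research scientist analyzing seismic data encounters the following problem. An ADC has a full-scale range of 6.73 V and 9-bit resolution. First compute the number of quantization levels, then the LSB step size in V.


Step 1 — number of quantization levels:
L = 2^N = 2^9 = 512

Step 2 — LSB step size:
delta = Vfs / L
      = 6.73 / 512
      = 0.01314453 V

Levels = 512; step size = 0.01314453 V


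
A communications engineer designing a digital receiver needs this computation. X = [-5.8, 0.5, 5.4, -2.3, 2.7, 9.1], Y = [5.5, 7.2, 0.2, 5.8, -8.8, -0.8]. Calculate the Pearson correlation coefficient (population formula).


Pearson correlation coefficient (population):
r = cov(X,Y) / (std(X) * std(Y))
Mean X = 1.6, Mean Y = 1.5167
Cov(X,Y) = -14.36
Std(X) = 4.883305, Std(Y) = 5.477961
r = -0.5368

-0.5368


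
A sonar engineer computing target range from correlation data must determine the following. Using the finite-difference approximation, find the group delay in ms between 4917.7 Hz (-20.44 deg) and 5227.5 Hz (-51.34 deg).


Group delay from phase difference:
tau = -d(phi)/d(omega)
d(phi) = -30.9 deg = -0.539307 rad
d(omega) = 2*pi*(5227.5 - 4917.7) = 1946.5308 rad/s
tau = -(-0.539307) / 1946.5308
    = 0.2771 ms

0.2771 ms


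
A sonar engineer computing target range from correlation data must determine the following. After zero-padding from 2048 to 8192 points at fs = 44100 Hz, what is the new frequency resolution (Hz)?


Frequency resolution after zero-padding:
N_padded = 2048 * 4 = 8192
df = fs / N_padded
   = 44100 / 8192
   = 5.3833 Hz

5.3833 Hz


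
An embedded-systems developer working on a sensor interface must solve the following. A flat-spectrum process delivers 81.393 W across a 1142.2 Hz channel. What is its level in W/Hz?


Power spectral density:
PSD = P / BW
    = 81.393 / 1142.2
    = 0.07125985 W/Hz

0.07125985 W/Hz


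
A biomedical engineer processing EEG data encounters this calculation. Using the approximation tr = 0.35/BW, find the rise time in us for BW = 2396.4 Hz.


Rise time from bandwidth relationship:
tr = 0.35 / BW
   = 0.35 / 2396.4
   = 0.000146052412 s
   = 146.0524 us

146.0524 us


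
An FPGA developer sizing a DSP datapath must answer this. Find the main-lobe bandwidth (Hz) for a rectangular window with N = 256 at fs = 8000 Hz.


Main lobe width for a rectangular window:
Width = 2 * fs / N
      = 2 * 8000 / 256
      = 16000 / 256
      = 62.5 Hz

62.5 Hz


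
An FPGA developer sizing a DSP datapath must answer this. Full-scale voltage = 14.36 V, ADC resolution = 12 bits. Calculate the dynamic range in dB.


Dynamic range from full-scale to LSB:
V_min = V_max / 2^bits = 14.36 / 2^12
DR = 20 * log10(V_max / V_min)
   = 20 * log10(2^12)
   = 20 * 12 * log10(2)
   = 72.25 dB

72.25 dB


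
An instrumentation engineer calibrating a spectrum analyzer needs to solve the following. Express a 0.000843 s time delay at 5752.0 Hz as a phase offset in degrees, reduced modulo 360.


Phase shift from frequency and time delay:
phi = 360 * f * t_delay
    = 360 * 5752.0 * 0.000843
    = 1745.62 degrees
    mod 360 = 305.62 degrees

305.62 degrees


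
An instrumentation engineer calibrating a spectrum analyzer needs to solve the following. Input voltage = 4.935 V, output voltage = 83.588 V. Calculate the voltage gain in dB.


Voltage gain in dB:
G = 20 * log10(Vout / Vin)
  = 20 * log10(83.588 / 4.935)
  = 20 * log10(16.937791)
  = 20 * 1.228857
  = 24.58 dB

24.58 dB


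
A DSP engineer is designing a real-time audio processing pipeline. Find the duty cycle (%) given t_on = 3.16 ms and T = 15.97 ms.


Duty cycle as a percentage:
DC = (t_on / T) * 100
   = (3.16 / 15.97) * 100
   = 0.197871 * 100
   = 19.79 %

19.79 %


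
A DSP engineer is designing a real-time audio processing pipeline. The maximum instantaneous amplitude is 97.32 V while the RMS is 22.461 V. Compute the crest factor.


Crest factor is the ratio of peak to RMS:
CF = V_peak / V_rms
   = 97.32 / 22.461
   = 4.3328

4.3328


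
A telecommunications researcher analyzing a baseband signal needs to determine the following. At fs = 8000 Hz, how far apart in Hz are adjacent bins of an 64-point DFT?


DFT frequency resolution:
df = fs / N
   = 8000 / 64
   = 125.0 Hz

125.0 Hz


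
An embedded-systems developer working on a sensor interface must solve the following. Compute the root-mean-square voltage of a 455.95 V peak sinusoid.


RMS voltage for a sinusoidal waveform:
V_rms = V_peak / sqrt(2)
      = 455.95 / 1.414214
      = 322.405 V

322.405 V


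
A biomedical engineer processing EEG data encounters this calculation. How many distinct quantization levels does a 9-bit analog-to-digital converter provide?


Number of quantization levels = 2^N
= 2^9
= 512

512


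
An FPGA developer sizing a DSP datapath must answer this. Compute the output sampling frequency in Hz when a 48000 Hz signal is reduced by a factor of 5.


Decimation reduces the sample rate:
fs_out = fs_in / M
       = 48000 / 5
       = 9600.0 Hz

9600.0 Hz


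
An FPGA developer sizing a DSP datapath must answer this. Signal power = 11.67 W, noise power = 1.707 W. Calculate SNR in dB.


SNR in decibels:
SNR = 10 * log10(Ps / Pn)
    = 10 * log10(11.67 / 1.707)
    = 10 * log10(6.8366)
    = 10 * 0.8348
    = 8.35 dB

8.35 dB


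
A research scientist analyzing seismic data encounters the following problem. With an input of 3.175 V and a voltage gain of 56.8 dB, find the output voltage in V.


Output voltage from dB gain:
V_out = V_in * 10^(gain_dB / 20)
      = 3.175 * 10^(56.8 / 20)
      = 3.175 * 691.830971
      = 2196.5633 V

2196.5633 V


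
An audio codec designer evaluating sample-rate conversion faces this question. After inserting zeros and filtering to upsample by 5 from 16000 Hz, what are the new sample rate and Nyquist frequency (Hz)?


Step 1 — output sample rate after interpolation by L:
fs_out = L * fs_in = 5 * 16000 = 80000 Hz

Step 2 — Nyquist frequency of the output stream:
f_Nyq = fs_out / 2 = 80000 / 2 = 40000.0 Hz

fs_out = 80000 Hz; f_Nyquist = 40000.0 Hz


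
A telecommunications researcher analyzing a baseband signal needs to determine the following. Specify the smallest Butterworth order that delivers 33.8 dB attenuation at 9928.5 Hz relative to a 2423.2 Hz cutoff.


Butterworth filter order formula:
n = log10(10^(A/10) - 1) / (2 * log10(f_stop/f_pass))
10^(33.8/10) - 1 = 2397.8329
f_stop/f_pass = 9928.5 / 2423.2 = 4.0973
n = 2.7591 -> ceil = 3

3


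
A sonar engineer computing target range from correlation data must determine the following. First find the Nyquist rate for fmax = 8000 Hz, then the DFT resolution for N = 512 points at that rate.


Step 1 — Nyquist sampling rate:
fs = 2 * fmax = 2 * 8000 = 16000 Hz

Step 2 — DFT bin spacing:
df = fs / N = 16000 / 512 = 31.25 Hz

31.25 Hz


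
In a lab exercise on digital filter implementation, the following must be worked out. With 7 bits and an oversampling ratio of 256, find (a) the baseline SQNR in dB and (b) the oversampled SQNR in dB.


Step 1 — baseline SQNR at Nyquist:
SQNR_base = 6.02*N + 1.76
          = 6.02*7 + 1.76
          = 43.9 dB

Step 2 — oversampling processing gain:
G = 10*log10(OSR) = 10*log10(256) = 24.08 dB

Step 3 — total:
SQNR_total = 43.9 + 24.08 = 67.98 dB

Base SQNR = 43.9 dB; oversampled SQNR = 67.98 dB


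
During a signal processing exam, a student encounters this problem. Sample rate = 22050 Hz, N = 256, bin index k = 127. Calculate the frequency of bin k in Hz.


Frequency of DFT bin k:
f_k = k * fs / N
    = 127 * 22050 / 256
    = 2800350 / 256
    = 10938.867 Hz

10938.867 Hz


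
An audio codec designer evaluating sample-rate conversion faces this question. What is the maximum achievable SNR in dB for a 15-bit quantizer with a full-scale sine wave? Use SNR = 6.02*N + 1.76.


Theoretical SNR for a full-scale sinusoid:
SNR = 6.02 * N + 1.76
    = 6.02 * 15 + 1.76
    = 90.3 + 1.76
    = 92.06 dB

92.06 dB


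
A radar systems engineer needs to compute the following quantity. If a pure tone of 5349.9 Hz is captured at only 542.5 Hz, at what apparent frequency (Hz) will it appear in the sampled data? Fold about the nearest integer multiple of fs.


Compute the nearest integer multiple of fs to the signal:
n = round(5349.9 / 542.5) = 10
f_alias = |5349.9 - 10 * 542.5|
        = |5349.9 - 5425.0|
        = 75.1 Hz

75.1


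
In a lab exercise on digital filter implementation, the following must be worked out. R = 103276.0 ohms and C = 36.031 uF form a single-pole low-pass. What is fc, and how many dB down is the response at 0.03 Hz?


Step 1 — cutoff frequency:
fc = 1 / (2*pi*R*C)
C = 36.031 uF = 3.6031e-05 F
fc = 1 / (2*pi*103276.0*3.6031e-05)
   = 0.0427705 Hz

Step 2 — magnitude at f = 0.03 Hz:
|H(f)| = 1 / sqrt(1 + (f/fc)^2)
f/fc = 0.03 / 0.0427705 = 0.701418
|H| = 1 / sqrt(1 + 0.491987) = 0.8186862
|H|_dB = 20*log10(0.8186862) = -1.74 dB

fc = 0.0427705 Hz; |H(0.03 Hz)| = -1.74 dB


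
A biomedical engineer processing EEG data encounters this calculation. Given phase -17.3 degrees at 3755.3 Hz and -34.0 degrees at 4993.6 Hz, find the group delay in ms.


Group delay from phase difference:
tau = -d(phi)/d(omega)
d(phi) = -16.7 deg = -0.29147 rad
d(omega) = 2*pi*(4993.6 - 3755.3) = 7780.4684 rad/s
tau = -(-0.29147) / 7780.4684
    = 0.0375 ms

0.0375 ms


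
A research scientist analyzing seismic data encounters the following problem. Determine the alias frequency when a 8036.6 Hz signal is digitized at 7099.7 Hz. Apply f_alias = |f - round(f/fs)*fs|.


Compute the nearest integer multiple of fs to the signal:
n = round(8036.6 / 7099.7) = 1
f_alias = |8036.6 - 1 * 7099.7|
        = |8036.6 - 7099.7|
        = 936.9 Hz

936.9


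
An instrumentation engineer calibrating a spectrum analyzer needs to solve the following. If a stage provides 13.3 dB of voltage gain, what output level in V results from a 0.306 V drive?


Output voltage from dB gain:
V_out = V_in * 10^(gain_dB / 20)
      = 0.306 * 10^(13.3 / 20)
      = 0.306 * 4.62381
      = 1.4149 V

1.4149 V


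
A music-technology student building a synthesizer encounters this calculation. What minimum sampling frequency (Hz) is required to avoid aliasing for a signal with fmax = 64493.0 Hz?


The Nyquist rate is twice the maximum frequency component.
fs_min = 2 * fmax
      = 2 * 64493.0
      = 128986.0 Hz

128986.0


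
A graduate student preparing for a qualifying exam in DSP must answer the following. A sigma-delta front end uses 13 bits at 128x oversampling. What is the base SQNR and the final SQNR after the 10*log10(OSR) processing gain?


Step 1 — baseline SQNR at Nyquist:
SQNR_base = 6.02*N + 1.76
          = 6.02*13 + 1.76
          = 80.02 dB

Step 2 — oversampling processing gain:
G = 10*log10(OSR) = 10*log10(128) = 21.07 dB

Step 3 — total:
SQNR_total = 80.02 + 21.07 = 101.09 dB

Base SQNR = 80.02 dB; oversampled SQNR = 101.09 dB


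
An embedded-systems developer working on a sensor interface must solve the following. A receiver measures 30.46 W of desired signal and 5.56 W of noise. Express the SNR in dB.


SNR in decibels:
SNR = 10 * log10(Ps / Pn)
    = 10 * log10(30.46 / 5.56)
    = 10 * log10(5.4784)
    = 10 * 0.7387
    = 7.39 dB

7.39 dB


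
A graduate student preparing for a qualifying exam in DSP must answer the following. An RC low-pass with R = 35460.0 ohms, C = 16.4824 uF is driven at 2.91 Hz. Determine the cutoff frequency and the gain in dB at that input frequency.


Step 1 — cutoff frequency:
fc = 1 / (2*pi*R*C)
C = 16.4824 uF = 1.64824e-05 F
fc = 1 / (2*pi*35460.0*1.64824e-05)
   = 0.272308 Hz

Step 2 — magnitude at f = 2.91 Hz:
|H(f)| = 1 / sqrt(1 + (f/fc)^2)
f/fc = 2.91 / 0.272308 = 10.686429
|H| = 1 / sqrt(1 + 114.199765) = 0.0931696
|H|_dB = 20*log10(0.0931696) = -20.61 dB

fc = 0.272308 Hz; |H(2.91 Hz)| = -20.61 dB


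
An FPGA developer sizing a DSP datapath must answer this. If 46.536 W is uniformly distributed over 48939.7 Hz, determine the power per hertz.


Power spectral density:
PSD = P / BW
    = 46.536 / 48939.7
    = 0.00095088 W/Hz

0.00095088 W/Hz


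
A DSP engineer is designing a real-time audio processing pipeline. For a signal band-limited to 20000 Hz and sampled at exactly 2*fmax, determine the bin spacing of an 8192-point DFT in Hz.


Step 1 — Nyquist sampling rate:
fs = 2 * fmax = 2 * 20000 = 40000 Hz

Step 2 — DFT bin spacing:
df = fs / N = 40000 / 8192 = 4.8828 Hz

4.8828 Hz


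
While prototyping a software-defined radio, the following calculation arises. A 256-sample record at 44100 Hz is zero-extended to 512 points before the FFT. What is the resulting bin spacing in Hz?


Frequency resolution after zero-padding:
N_padded = 256 * 2 = 512
df = fs / N_padded
   = 44100 / 512
   = 86.1328 Hz

86.1328 Hz


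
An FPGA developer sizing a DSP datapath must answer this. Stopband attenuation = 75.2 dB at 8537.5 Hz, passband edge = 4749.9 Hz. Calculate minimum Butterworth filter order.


Butterworth filter order formula:
n = log10(10^(A/10) - 1) / (2 * log10(f_stop/f_pass))
10^(75.2/10) - 1 = 33113111.1483
f_stop/f_pass = 8537.5 / 4749.9 = 1.7974
n = 14.7656 -> ceil = 15

15


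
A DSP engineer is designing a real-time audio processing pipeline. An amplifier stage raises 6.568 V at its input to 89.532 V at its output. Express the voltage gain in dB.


Voltage gain in dB:
G = 20 * log10(Vout / Vin)
  = 20 * log10(89.532 / 6.568)
  = 20 * log10(13.631547)
  = 20 * 1.134545
  = 22.69 dB

22.69 dB


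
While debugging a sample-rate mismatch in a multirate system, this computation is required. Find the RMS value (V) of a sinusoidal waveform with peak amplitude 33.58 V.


RMS voltage for a sinusoidal waveform:
V_rms = V_peak / sqrt(2)
      = 33.58 / 1.414214
      = 23.745 V

23.745 V


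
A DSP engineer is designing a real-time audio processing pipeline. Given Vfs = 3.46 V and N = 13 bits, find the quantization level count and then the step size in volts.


Step 1 — number of quantization levels:
L = 2^N = 2^13 = 8192

Step 2 — LSB step size:
delta = Vfs / L
      = 3.46 / 8192
      = 0.00042236 V

Levels = 8192; step size = 0.00042236 V


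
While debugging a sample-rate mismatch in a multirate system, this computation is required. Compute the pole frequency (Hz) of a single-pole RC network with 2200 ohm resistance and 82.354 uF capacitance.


Cutoff frequency of a first-order RC filter:
fc = 1 / (2 * pi * R * C)
C = 82.354 uF = 8.2354e-05 F
fc = 1 / (2 * pi * 2200 * 8.2354e-05)
   = 1 / 1.1383799741324
   = 0.878441 Hz

0.878441 Hz


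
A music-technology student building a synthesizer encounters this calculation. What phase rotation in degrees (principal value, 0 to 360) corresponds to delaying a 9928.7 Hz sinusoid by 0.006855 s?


Phase shift from frequency and time delay:
phi = 360 * f * t_delay
    = 360 * 9928.7 * 0.006855
    = 24502.05 degrees
    mod 360 = 22.05 degrees

22.05 degrees


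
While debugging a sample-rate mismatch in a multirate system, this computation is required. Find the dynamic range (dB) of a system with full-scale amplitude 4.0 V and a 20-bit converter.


Dynamic range from full-scale to LSB:
V_min = V_max / 2^bits = 4.0 / 2^20
DR = 20 * log10(V_max / V_min)
   = 20 * log10(2^20)
   = 20 * 20 * log10(2)
   = 120.41 dB

120.41 dB


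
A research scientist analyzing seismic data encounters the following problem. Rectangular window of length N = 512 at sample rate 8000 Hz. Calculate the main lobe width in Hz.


Main lobe width for a rectangular window:
Width = 2 * fs / N
      = 2 * 8000 / 512
      = 16000 / 512
      = 31.25 Hz

31.25 Hz
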